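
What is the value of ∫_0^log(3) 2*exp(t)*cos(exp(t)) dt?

-2*sin(1) + 2*sin(3)

Let u = exp(t), so du = exp(t) dt. When t = 0, u = 1; when t = log(3), u = 3.
The integral becomes 2·∫ cos(u) du from 1 to 3, with antiderivative 2*sin(u).
Back in t: F(t) = 2*sin(exp(t)).
Then F(log(3)) - F(0) = (2*sin(3)) - (2*sin(1)) = -2*sin(1) + 2*sin(3).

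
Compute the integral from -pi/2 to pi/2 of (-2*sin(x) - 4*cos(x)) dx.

-8

An antiderivative is F(x) = -4*sin(x) + 2*cos(x).
Then F(pi/2) - F(-pi/2) = (-4) - (4) = -8.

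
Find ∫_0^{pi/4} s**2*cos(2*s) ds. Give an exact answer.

Integrate by parts twice (u = s^2, dv = cos(2*s) ds).
An antiderivative is F(s) = s**2*sin(2*s)/2 + s*cos(2*s)/2 - sin(2*s)/4.
Then F(pi/4) - F(0) = (-1/4 + pi**2/32) - (0) = -1/4 + pi**2/32.

-1/4 + pi**2/32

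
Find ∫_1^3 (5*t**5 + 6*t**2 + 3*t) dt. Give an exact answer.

2012/3

By the power rule, an antiderivative is F(t) = 5*t**6/6 + 2*t**3 + 3*t**2/2.
Then F(3) - F(1) = (675) - (13/3) = 2012/3.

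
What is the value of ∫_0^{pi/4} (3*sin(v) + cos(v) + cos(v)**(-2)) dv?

4 - sqrt(2)

An antiderivative is F(v) = sin(v) - 3*cos(v) + tan(v).
Then F(pi/4) - F(0) = (1 - sqrt(2)) - (-3) = 4 - sqrt(2).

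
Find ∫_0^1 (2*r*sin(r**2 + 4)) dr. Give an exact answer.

cos(4) - cos(5)

Let u = r**2 + 4, so du = 2*r dr. When r = 0, u = 4; when r = 1, u = 5.
The integral becomes ∫ sin(u) du from 4 to 5, with antiderivative -cos(u).
Back in r: F(r) = -cos(r**2 + 4).
Then F(1) - F(0) = (-cos(5)) - (-cos(4)) = cos(4) - cos(5).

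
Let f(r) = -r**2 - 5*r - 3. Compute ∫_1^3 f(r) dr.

-104/3

By the power rule, an antiderivative is F(r) = -r**3/3 - 5*r**2/2 - 3*r.
Then F(3) - F(1) = (-81/2) - (-35/6) = -104/3.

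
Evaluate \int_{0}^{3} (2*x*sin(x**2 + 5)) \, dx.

-cos(14) + cos(5)

Let u = x**2 + 5, so du = 2*x dx. When x = 0, u = 5; when x = 3, u = 14.
The integral becomes ∫ sin(u) du from 5 to 14, with antiderivative -cos(u).
Back in x: F(x) = -cos(x**2 + 5).
Then F(3) - F(0) = (-cos(14)) - (-cos(5)) = -cos(14) + cos(5).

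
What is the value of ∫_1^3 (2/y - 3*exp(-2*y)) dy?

An antiderivative is F(y) = 2*log(y) + 3*exp(-2*y)/2.
Then F(3) - F(1) = (3*exp(-6)/2 + 2*log(3)) - (3*exp(-2)/2) = -3*exp(-2)/2 + 3*exp(-6)/2 + 2*log(3).

-3*exp(-2)/2 + 3*exp(-6)/2 + 2*log(3)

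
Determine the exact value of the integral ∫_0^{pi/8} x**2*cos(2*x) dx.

sqrt(2)*(-32 + pi**2 + 8*pi)/256

Integrate by parts twice (u = x^2, dv = cos(2*x) dx).
An antiderivative is F(x) = x**2*sin(2*x)/2 + x*cos(2*x)/2 - sin(2*x)/4.
Then F(pi/8) - F(0) = (sqrt(2)*(-32 + pi**2 + 8*pi)/256) - (0) = sqrt(2)*(-32 + pi**2 + 8*pi)/256.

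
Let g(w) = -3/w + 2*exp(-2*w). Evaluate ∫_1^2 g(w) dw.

-3*log(2) - exp(-4) + exp(-2)

An antiderivative is F(w) = -3*log(w) - exp(-2*w).
Then F(2) - F(1) = (-3*log(2) - exp(-4)) - (-exp(-2)) = -3*log(2) - exp(-4) + exp(-2).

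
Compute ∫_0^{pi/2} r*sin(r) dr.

Integrate by parts once (u = r, dv = sin(r) dr).
An antiderivative is F(r) = -r*cos(r) + sin(r).
Then F(pi/2) - F(0) = (1) - (0) = 1.

1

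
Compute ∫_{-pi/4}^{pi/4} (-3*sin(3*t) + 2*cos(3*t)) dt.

An antiderivative is F(t) = 2*sin(3*t)/3 + cos(3*t).
Then F(pi/4) - F(-pi/4) = (-sqrt(2)/6) - (-5*sqrt(2)/6) = 2*sqrt(2)/3.

2*sqrt(2)/3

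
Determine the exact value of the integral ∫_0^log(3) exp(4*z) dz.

Let u = exp(z), so du = exp(z) dz. When z = 0, u = 1; when z = log(3), u = 3.
The integral becomes ∫ u**3 du from 1 to 3, with antiderivative u**4/4.
Back in z: F(z) = exp(4*z)/4.
Then F(log(3)) - F(0) = (81/4) - (1/4) = 20.

20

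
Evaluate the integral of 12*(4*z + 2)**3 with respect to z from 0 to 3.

Let u = 4*z + 2, so du = 4 dz. When z = 0, u = 2; when z = 3, u = 14.
The integral becomes 3·∫ u**3 du from 2 to 14, with antiderivative 3*u**4/4.
Back in z: F(z) = 3*(4*z + 2)**4/4.
Then F(3) - F(0) = (28812) - (12) = 28800.

28800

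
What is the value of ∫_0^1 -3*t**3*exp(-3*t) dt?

-2/9 + 26*exp(-3)/9

Integrate by parts 3 times (u = t^3, dv = -3*exp(-3*t) dt).
An antiderivative is F(t) = (9*t**3 + 9*t**2 + 6*t + 2)*exp(-3*t)/9.
Then F(1) - F(0) = (26*exp(-3)/9) - (2/9) = -2/9 + 26*exp(-3)/9.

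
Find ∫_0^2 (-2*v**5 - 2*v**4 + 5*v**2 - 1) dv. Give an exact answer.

By the power rule, an antiderivative is F(v) = -v**6/3 - 2*v**5/5 + 5*v**3/3 - v.
Then F(2) - F(0) = (-114/5) - (0) = -114/5.

-114/5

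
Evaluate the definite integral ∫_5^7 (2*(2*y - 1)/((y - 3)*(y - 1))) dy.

Factor the denominator: y**2 - 4*y + 3 = (y - 1)(y - 3).
Partial fractions: 2*(2*y - 1)/((y - 3)*(y - 1)) = -1/(y - 1) + 5/(y - 3).
An antiderivative is F(y) = 5*log(y - 3) - log(y - 1).
Then F(7) - F(5) = (-log(3) + 9*log(2)) - (log(8)) = log(64/3).

log(64/3)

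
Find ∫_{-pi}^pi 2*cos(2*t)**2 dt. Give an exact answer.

Use the identity cos^2(2*t) = (1 + cos(4*t))/2.
An antiderivative is F(t) = t + sin(4*t)/4.
Then F(pi) - F(-pi) = (pi) - (-pi) = 2*pi.

2*pi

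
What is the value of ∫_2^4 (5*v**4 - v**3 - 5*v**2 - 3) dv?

By the power rule, an antiderivative is F(v) = v**5 - v**4/4 - 5*v**3/3 - 3*v.
Then F(4) - F(2) = (2524/3) - (26/3) = 2498/3.

2498/3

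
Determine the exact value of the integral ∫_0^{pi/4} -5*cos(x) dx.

An antiderivative is F(x) = -5*sin(x).
Then F(pi/4) - F(0) = (-5*sqrt(2)/2) - (0) = -5*sqrt(2)/2.

-5*sqrt(2)/2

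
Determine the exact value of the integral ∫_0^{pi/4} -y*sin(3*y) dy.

sqrt(2)*(-3*pi - 4)/72

Integrate by parts once (u = y, dv = -sin(3*y) dy).
An antiderivative is F(y) = y*cos(3*y)/3 - sin(3*y)/9.
Then F(pi/4) - F(0) = (sqrt(2)*(-3*pi - 4)/72) - (0) = sqrt(2)*(-3*pi - 4)/72.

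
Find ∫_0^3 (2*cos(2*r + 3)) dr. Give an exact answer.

Let u = 2*r + 3, so du = 2 dr. When r = 0, u = 3; when r = 3, u = 9.
The integral becomes ∫ cos(u) du from 3 to 9, with antiderivative sin(u).
Back in r: F(r) = sin(2*r + 3).
Then F(3) - F(0) = (sin(9)) - (sin(3)) = -sin(3) + sin(9).

-sin(3) + sin(9)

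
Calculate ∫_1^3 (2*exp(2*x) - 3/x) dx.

-exp(2) - log(27) + exp(6)

An antiderivative is F(x) = exp(2*x) - 3*log(x).
Then F(3) - F(1) = (-log(27) + exp(6)) - (exp(2)) = -exp(2) - log(27) + exp(6).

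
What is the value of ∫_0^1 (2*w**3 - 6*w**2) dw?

By the power rule, an antiderivative is F(w) = w**4/2 - 2*w**3.
Then F(1) - F(0) = (-3/2) - (0) = -3/2.

-3/2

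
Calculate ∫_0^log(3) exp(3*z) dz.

Let u = exp(z), so du = exp(z) dz. When z = 0, u = 1; when z = log(3), u = 3.
The integral becomes ∫ u**2 du from 1 to 3, with antiderivative u**3/3.
Back in z: F(z) = exp(3*z)/3.
Then F(log(3)) - F(0) = (9) - (1/3) = 26/3.

26/3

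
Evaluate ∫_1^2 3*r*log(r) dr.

Integrate by parts once (u = ln r, dv = 3*r dr).
An antiderivative is F(r) = 3*r**2*(2*log(r) - 1)/4.
Then F(2) - F(1) = (-3 + log(64)) - (-3/4) = -9/4 + log(64).

-9/4 + log(64)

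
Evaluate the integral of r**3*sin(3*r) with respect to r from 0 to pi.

Integrate by parts 3 times (u = r^3, dv = sin(3*r) dr).
An antiderivative is F(r) = -r**3*cos(3*r)/3 + r**2*sin(3*r)/3 + 2*r*cos(3*r)/9 - 2*sin(3*r)/27.
Then F(pi) - F(0) = (pi*(-2 + 3*pi**2)/9) - (0) = pi*(-2 + 3*pi**2)/9.

pi*(-2 + 3*pi**2)/9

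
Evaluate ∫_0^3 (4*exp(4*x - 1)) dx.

Let u = 4*x - 1, so du = 4 dx. When x = 0, u = -1; when x = 3, u = 11.
The integral becomes ∫ exp(u) du from -1 to 11, with antiderivative exp(u).
Back in x: F(x) = exp(4*x - 1).
Then F(3) - F(0) = (exp(11)) - (exp(-1)) = -(1 - exp(12))*exp(-1).

-(1 - exp(12))*exp(-1)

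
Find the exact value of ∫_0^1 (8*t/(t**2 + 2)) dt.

log(81/16)

Let u = t**2 + 2, so du = 2*t dt. When t = 0, u = 2; when t = 1, u = 3.
The integral becomes 4·∫ 1/u du from 2 to 3, with antiderivative 4*log(u).
Back in t: F(t) = 4*log(t**2 + 2).
Then F(1) - F(0) = (log(81)) - (log(16)) = log(81/16).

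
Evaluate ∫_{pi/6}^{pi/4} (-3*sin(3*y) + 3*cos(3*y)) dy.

An antiderivative is F(y) = sin(3*y) + cos(3*y).
Then F(pi/4) - F(pi/6) = (0) - (1) = -1.

-1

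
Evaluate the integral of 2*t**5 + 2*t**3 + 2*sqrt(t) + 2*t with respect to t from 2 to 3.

By the power rule, an antiderivative is F(t) = t**6/3 + t**4/2 + 4*t**(3/2)/3 + t**2.
Then F(3) - F(2) = (4*sqrt(3) + 585/2) - (8*sqrt(2)/3 + 100/3) = -8*sqrt(2)/3 + 4*sqrt(3) + 1555/6.

-8*sqrt(2)/3 + 4*sqrt(3) + 1555/6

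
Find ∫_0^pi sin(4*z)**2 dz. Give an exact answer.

pi/2

Use the identity sin^2(4*z) = (1 - cos(8*z))/2.
An antiderivative is F(z) = z/2 - sin(8*z)/16.
Then F(pi) - F(0) = (pi/2) - (0) = pi/2.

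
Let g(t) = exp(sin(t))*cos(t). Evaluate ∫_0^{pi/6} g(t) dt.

-1 + exp(1/2)

Let u = sin(t), so du = cos(t) dt. When t = 0, u = 0; when t = pi/6, u = 1/2.
The integral becomes ∫ exp(u) du from 0 to 1/2, with antiderivative exp(u).
Back in t: F(t) = exp(sin(t)).
Then F(pi/6) - F(0) = (exp(1/2)) - (1) = -1 + exp(1/2).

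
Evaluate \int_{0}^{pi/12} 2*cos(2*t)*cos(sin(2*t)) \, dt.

sin(1/2)

Let u = sin(2*t), so du = 2*cos(2*t) dt. When t = 0, u = 0; when t = pi/12, u = 1/2.
The integral becomes ∫ cos(u) du from 0 to 1/2, with antiderivative sin(u).
Back in t: F(t) = sin(sin(2*t)).
Then F(pi/12) - F(0) = (sin(1/2)) - (0) = sin(1/2).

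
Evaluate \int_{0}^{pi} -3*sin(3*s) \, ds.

An antiderivative is F(s) = cos(3*s).
Then F(pi) - F(0) = (-1) - (1) = -2.

-2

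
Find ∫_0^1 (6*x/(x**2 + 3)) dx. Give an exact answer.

Let u = x**2 + 3, so du = 2*x dx. When x = 0, u = 3; when x = 1, u = 4.
The integral becomes 3·∫ 1/u du from 3 to 4, with antiderivative 3*log(u).
Back in x: F(x) = 3*log(x**2 + 3).
Then F(1) - F(0) = (log(64)) - (log(27)) = log(64/27).

log(64/27)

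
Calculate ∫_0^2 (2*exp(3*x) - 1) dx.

-8/3 + 2*exp(6)/3

An antiderivative is F(x) = 2*exp(3*x)/3 - x.
Then F(2) - F(0) = (-2 + 2*exp(6)/3) - (2/3) = -8/3 + 2*exp(6)/3.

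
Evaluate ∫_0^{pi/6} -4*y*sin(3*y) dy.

Integrate by parts once (u = y, dv = -4*sin(3*y) dy).
An antiderivative is F(y) = 4*y*cos(3*y)/3 - 4*sin(3*y)/9.
Then F(pi/6) - F(0) = (-4/9) - (0) = -4/9.

-4/9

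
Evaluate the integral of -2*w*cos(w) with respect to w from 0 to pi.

4

Integrate by parts once (u = w, dv = -2*cos(w) dw).
An antiderivative is F(w) = -2*w*sin(w) - 2*cos(w).
Then F(pi) - F(0) = (2) - (-2) = 4.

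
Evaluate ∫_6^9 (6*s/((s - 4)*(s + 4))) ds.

-6*log(2) + 3*log(13)

Factor the denominator: s**2 - 16 = (s + 4)(s - 4).
Partial fractions: 6*s/((s - 4)*(s + 4)) = 3/(s + 4) + 3/(s - 4).
An antiderivative is F(s) = 3*log(s - 4) + 3*log(s + 4).
Then F(9) - F(6) = (3*log(5) + 3*log(13)) - (6*log(2) + 3*log(5)) = -6*log(2) + 3*log(13).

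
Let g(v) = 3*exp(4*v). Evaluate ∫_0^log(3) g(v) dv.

60

Let u = exp(v), so du = exp(v) dv. When v = 0, u = 1; when v = log(3), u = 3.
The integral becomes 3·∫ u**3 du from 1 to 3, with antiderivative 3*u**4/4.
Back in v: F(v) = 3*exp(4*v)/4.
Then F(log(3)) - F(0) = (243/4) - (3/4) = 60.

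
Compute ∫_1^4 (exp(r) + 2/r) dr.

-exp(1) + log(16) + exp(4)

An antiderivative is F(r) = exp(r) + 2*log(r).
Then F(4) - F(1) = (log(16) + exp(4)) - (exp(1)) = -exp(1) + log(16) + exp(4).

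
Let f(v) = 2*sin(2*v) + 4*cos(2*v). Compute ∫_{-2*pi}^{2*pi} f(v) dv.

An antiderivative is F(v) = 2*sin(2*v) - cos(2*v).
Then F(2*pi) - F(-2*pi) = (-1) - (-1) = 0.

0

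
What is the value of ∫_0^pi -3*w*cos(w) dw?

6

Integrate by parts once (u = w, dv = -3*cos(w) dw).
An antiderivative is F(w) = -3*w*sin(w) - 3*cos(w).
Then F(pi) - F(0) = (3) - (-3) = 6.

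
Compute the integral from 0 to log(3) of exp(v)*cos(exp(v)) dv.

Let u = exp(v), so du = exp(v) dv. When v = 0, u = 1; when v = log(3), u = 3.
The integral becomes ∫ cos(u) du from 1 to 3, with antiderivative sin(u).
Back in v: F(v) = sin(exp(v)).
Then F(log(3)) - F(0) = (sin(3)) - (sin(1)) = -sin(1) + sin(3).

-sin(1) + sin(3)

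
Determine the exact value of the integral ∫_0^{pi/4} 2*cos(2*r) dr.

1

An antiderivative is F(r) = sin(2*r).
Then F(pi/4) - F(0) = (1) - (0) = 1.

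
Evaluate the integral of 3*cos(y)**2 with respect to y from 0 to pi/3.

3*sqrt(3)/8 + pi/2

Use the identity cos^2(y) = (1 + cos(2*y))/2.
An antiderivative is F(y) = 3*y/2 + 3*sin(2*y)/4.
Then F(pi/3) - F(0) = (3*sqrt(3)/8 + pi/2) - (0) = 3*sqrt(3)/8 + pi/2.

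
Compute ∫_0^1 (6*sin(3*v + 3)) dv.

Let u = 3*v + 3, so du = 3 dv. When v = 0, u = 3; when v = 1, u = 6.
The integral becomes 2·∫ sin(u) du from 3 to 6, with antiderivative -2*cos(u).
Back in v: F(v) = -2*cos(3*v + 3).
Then F(1) - F(0) = (-2*cos(6)) - (-2*cos(3)) = 2*cos(3) - 2*cos(6).

2*cos(3) - 2*cos(6)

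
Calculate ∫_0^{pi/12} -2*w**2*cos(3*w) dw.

sqrt(2)*(-8*pi - pi**2 + 32)/432

Integrate by parts twice (u = w^2, dv = -2*cos(3*w) dw).
An antiderivative is F(w) = -2*w**2*sin(3*w)/3 - 4*w*cos(3*w)/9 + 4*sin(3*w)/27.
Then F(pi/12) - F(0) = (sqrt(2)*(-8*pi - pi**2 + 32)/432) - (0) = sqrt(2)*(-8*pi - pi**2 + 32)/432.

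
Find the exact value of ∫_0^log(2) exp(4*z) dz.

Let u = exp(z), so du = exp(z) dz. When z = 0, u = 1; when z = log(2), u = 2.
The integral becomes ∫ u**3 du from 1 to 2, with antiderivative u**4/4.
Back in z: F(z) = exp(4*z)/4.
Then F(log(2)) - F(0) = (4) - (1/4) = 15/4.

15/4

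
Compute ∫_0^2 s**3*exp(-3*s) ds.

2/27 - 122*exp(-6)/27

Integrate by parts 3 times (u = s^3, dv = exp(-3*s) ds).
An antiderivative is F(s) = (-9*s**3 - 9*s**2 - 6*s - 2)*exp(-3*s)/27.
Then F(2) - F(0) = (-122*exp(-6)/27) - (-2/27) = 2/27 - 122*exp(-6)/27.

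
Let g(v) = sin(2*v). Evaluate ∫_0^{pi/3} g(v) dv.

3/4

An antiderivative is F(v) = -cos(2*v)/2.
Then F(pi/3) - F(0) = (1/4) - (-1/2) = 3/4.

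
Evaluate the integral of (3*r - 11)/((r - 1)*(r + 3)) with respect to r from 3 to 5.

-5*log(3) + 8*log(2)

Factor the denominator: r**2 + 2*r - 3 = (r + 3)(r - 1).
Partial fractions: (3*r - 11)/((r - 1)*(r + 3)) = 5/(r + 3) - 2/(r - 1).
An antiderivative is F(r) = -2*log(r - 1) + 5*log(r + 3).
Then F(5) - F(3) = (11*log(2)) - (3*log(2) + 5*log(3)) = -5*log(3) + 8*log(2).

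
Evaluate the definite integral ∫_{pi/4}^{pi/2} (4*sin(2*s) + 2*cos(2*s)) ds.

An antiderivative is F(s) = sin(2*s) - 2*cos(2*s).
Then F(pi/2) - F(pi/4) = (2) - (1) = 1.

1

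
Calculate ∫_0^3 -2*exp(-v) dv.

An antiderivative is F(v) = 2*exp(-v).
Then F(3) - F(0) = (2*exp(-3)) - (2) = -2 + 2*exp(-3).

-2 + 2*exp(-3)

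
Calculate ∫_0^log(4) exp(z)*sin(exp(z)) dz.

Let u = exp(z), so du = exp(z) dz. When z = 0, u = 1; when z = log(4), u = 4.
The integral becomes ∫ sin(u) du from 1 to 4, with antiderivative -cos(u).
Back in z: F(z) = -cos(exp(z)).
Then F(log(4)) - F(0) = (-cos(4)) - (-cos(1)) = cos(1) - cos(4).

cos(1) - cos(4)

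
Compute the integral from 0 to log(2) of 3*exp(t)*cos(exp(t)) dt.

-3*sin(1) + 3*sin(2)

Let u = exp(t), so du = exp(t) dt. When t = 0, u = 1; when t = log(2), u = 2.
The integral becomes 3·∫ cos(u) du from 1 to 2, with antiderivative 3*sin(u).
Back in t: F(t) = 3*sin(exp(t)).
Then F(log(2)) - F(0) = (3*sin(2)) - (3*sin(1)) = -3*sin(1) + 3*sin(2).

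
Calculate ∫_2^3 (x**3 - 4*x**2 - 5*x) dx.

By the power rule, an antiderivative is F(x) = x**4/4 - 4*x**3/3 - 5*x**2/2.
Then F(3) - F(2) = (-153/4) - (-50/3) = -259/12.

-259/12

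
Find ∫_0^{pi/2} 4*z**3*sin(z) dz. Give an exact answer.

Integrate by parts 3 times (u = z^3, dv = 4*sin(z) dz).
An antiderivative is F(z) = -4*z**3*cos(z) + 12*z**2*sin(z) + 24*z*cos(z) - 24*sin(z).
Then F(pi/2) - F(0) = (-24 + 3*pi**2) - (0) = -24 + 3*pi**2.

-24 + 3*pi**2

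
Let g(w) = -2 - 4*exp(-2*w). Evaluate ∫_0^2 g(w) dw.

An antiderivative is F(w) = -2*w + 2*exp(-2*w).
Then F(2) - F(0) = (-4 + 2*exp(-4)) - (2) = -6 + 2*exp(-4).

-6 + 2*exp(-4)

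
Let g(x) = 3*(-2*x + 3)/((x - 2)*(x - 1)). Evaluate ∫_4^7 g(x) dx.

Factor the denominator: x**2 - 3*x + 2 = (x - 1)(x - 2).
Partial fractions: 3*(-2*x + 3)/((x - 2)*(x - 1)) = -3/(x - 1) - 3/(x - 2).
An antiderivative is F(x) = -3*log(x - 2) - 3*log(x - 1).
Then F(7) - F(4) = (-3*log(5) - 3*log(3) - 3*log(2)) - (-3*log(3) - 3*log(2)) = -3*log(5).

-3*log(5)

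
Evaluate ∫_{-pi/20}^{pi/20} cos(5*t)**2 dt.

1/10 + pi/20

Use the identity cos^2(5*t) = (1 + cos(10*t))/2.
An antiderivative is F(t) = t/2 + sin(10*t)/20.
Then F(pi/20) - F(-pi/20) = (1/20 + pi/40) - (-pi/40 - 1/20) = 1/10 + pi/20.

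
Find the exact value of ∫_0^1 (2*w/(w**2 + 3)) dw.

Let u = w**2 + 3, so du = 2*w dw. When w = 0, u = 3; when w = 1, u = 4.
The integral becomes ∫ 1/u du from 3 to 4, with antiderivative log(u).
Back in w: F(w) = log(w**2 + 3).
Then F(1) - F(0) = (log(4)) - (log(3)) = log(4/3).

log(4/3)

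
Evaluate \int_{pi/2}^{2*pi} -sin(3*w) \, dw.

1/3

An antiderivative is F(w) = cos(3*w)/3.
Then F(2*pi) - F(pi/2) = (1/3) - (0) = 1/3.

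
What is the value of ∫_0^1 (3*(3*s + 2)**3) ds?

609/4

Let u = 3*s + 2, so du = 3 ds. When s = 0, u = 2; when s = 1, u = 5.
The integral becomes ∫ u**3 du from 2 to 5, with antiderivative u**4/4.
Back in s: F(s) = (3*s + 2)**4/4.
Then F(1) - F(0) = (625/4) - (4) = 609/4.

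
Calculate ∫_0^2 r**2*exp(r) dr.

Integrate by parts twice (u = r^2, dv = exp(r) dr).
An antiderivative is F(r) = (r**2 - 2*r + 2)*exp(r).
Then F(2) - F(0) = (2*exp(2)) - (2) = -2 + 2*exp(2).

-2 + 2*exp(2)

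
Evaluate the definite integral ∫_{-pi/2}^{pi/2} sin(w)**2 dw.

pi/2

Use the identity sin^2(w) = (1 - cos(2*w))/2.
An antiderivative is F(w) = w/2 - sin(2*w)/4.
Then F(pi/2) - F(-pi/2) = (pi/4) - (-pi/4) = pi/2.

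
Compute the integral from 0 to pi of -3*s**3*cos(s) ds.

Integrate by parts 3 times (u = s^3, dv = -3*cos(s) ds).
An antiderivative is F(s) = -3*s**3*sin(s) - 9*s**2*cos(s) + 18*s*sin(s) + 18*cos(s).
Then F(pi) - F(0) = (-18 + 9*pi**2) - (18) = -36 + 9*pi**2.

-36 + 9*pi**2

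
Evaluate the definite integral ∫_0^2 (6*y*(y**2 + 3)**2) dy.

Let u = y**2 + 3, so du = 2*y dy. When y = 0, u = 3; when y = 2, u = 7.
The integral becomes 3·∫ u**2 du from 3 to 7, with antiderivative u**3.
Back in y: F(y) = (y**2 + 3)**3.
Then F(2) - F(0) = (343) - (27) = 316.

316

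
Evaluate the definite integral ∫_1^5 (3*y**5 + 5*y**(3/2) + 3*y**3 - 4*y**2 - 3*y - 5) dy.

50*sqrt(5) + 24170/3

By the power rule, an antiderivative is F(y) = y**6/2 + 2*y**(5/2) + 3*y**4/4 - 4*y**3/3 - 3*y**2/2 - 5*y.
Then F(5) - F(1) = (50*sqrt(5) + 96625/12) - (-55/12) = 50*sqrt(5) + 24170/3.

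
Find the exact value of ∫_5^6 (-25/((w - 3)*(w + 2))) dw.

-5*log(7) - 5*log(3) + 20*log(2)

Factor the denominator: w**2 - w - 6 = (w + 2)(w - 3).
Partial fractions: -25/((w - 3)*(w + 2)) = 5/(w + 2) - 5/(w - 3).
An antiderivative is F(w) = -5*log(w - 3) + 5*log(w + 2).
Then F(6) - F(5) = (-5*log(3) + 15*log(2)) - (-5*log(2) + 5*log(7)) = -5*log(7) - 5*log(3) + 20*log(2).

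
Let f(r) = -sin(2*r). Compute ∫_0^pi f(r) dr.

An antiderivative is F(r) = cos(2*r)/2.
Then F(pi) - F(0) = (1/2) - (1/2) = 0.

0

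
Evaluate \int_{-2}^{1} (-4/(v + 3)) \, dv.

An antiderivative is F(v) = -4*log(v + 3).
Then F(1) - F(-2) = (-8*log(2)) - (0) = -8*log(2).

-8*log(2)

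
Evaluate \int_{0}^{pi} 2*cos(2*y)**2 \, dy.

pi

Use the identity cos^2(2*y) = (1 + cos(4*y))/2.
An antiderivative is F(y) = y + sin(4*y)/4.
Then F(pi) - F(0) = (pi) - (0) = pi.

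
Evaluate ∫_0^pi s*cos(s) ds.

Integrate by parts once (u = s, dv = cos(s) ds).
An antiderivative is F(s) = s*sin(s) + cos(s).
Then F(pi) - F(0) = (-1) - (1) = -2.

-2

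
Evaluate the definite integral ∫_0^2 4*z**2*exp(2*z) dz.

Integrate by parts twice (u = z^2, dv = 4*exp(2*z) dz).
An antiderivative is F(z) = (2*z**2 - 2*z + 1)*exp(2*z).
Then F(2) - F(0) = (5*exp(4)) - (1) = -1 + 5*exp(4).

-1 + 5*exp(4)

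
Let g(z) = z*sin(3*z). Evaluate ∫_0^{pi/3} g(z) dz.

Integrate by parts once (u = z, dv = sin(3*z) dz).
An antiderivative is F(z) = -z*cos(3*z)/3 + sin(3*z)/9.
Then F(pi/3) - F(0) = (pi/9) - (0) = pi/9.

pi/9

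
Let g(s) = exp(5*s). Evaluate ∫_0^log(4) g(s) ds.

1023/5

Let u = exp(s), so du = exp(s) ds. When s = 0, u = 1; when s = log(4), u = 4.
The integral becomes ∫ u**4 du from 1 to 4, with antiderivative u**5/5.
Back in s: F(s) = exp(5*s)/5.
Then F(log(4)) - F(0) = (1024/5) - (1/5) = 1023/5.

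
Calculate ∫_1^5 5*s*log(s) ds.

-30 + 125*log(5)/2

Integrate by parts once (u = ln s, dv = 5*s ds).
An antiderivative is F(s) = 5*s**2*(2*log(s) - 1)/4.
Then F(5) - F(1) = (-125/4 + 125*log(5)/2) - (-5/4) = -30 + 125*log(5)/2.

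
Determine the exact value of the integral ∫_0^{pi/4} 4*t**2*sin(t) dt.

Integrate by parts twice (u = t^2, dv = 4*sin(t) dt).
An antiderivative is F(t) = -4*t**2*cos(t) + 8*t*sin(t) + 8*cos(t).
Then F(pi/4) - F(0) = (sqrt(2)*(-pi**2/8 + pi + 4)) - (8) = -8 - sqrt(2)*pi**2/8 + sqrt(2)*pi + 4*sqrt(2).

-8 - sqrt(2)*pi**2/8 + sqrt(2)*pi + 4*sqrt(2)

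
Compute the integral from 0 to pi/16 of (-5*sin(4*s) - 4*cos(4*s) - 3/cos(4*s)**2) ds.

An antiderivative is F(s) = -sin(4*s) + 5*cos(4*s)/4 - 3*tan(4*s)/4.
Then F(pi/16) - F(0) = (-3/4 + sqrt(2)/8) - (5/4) = -2 + sqrt(2)/8.

-2 + sqrt(2)/8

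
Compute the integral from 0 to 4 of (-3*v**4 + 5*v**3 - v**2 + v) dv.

-4616/15

By the power rule, an antiderivative is F(v) = -3*v**5/5 + 5*v**4/4 - v**3/3 + v**2/2.
Then F(4) - F(0) = (-4616/15) - (0) = -4616/15.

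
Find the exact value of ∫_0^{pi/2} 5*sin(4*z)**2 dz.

Use the identity sin^2(4*z) = (1 - cos(8*z))/2.
An antiderivative is F(z) = 5*z/2 - 5*sin(8*z)/16.
Then F(pi/2) - F(0) = (5*pi/4) - (0) = 5*pi/4.

5*pi/4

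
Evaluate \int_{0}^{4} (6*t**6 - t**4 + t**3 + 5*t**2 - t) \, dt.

1470136/105

By the power rule, an antiderivative is F(t) = 6*t**7/7 - t**5/5 + t**4/4 + 5*t**3/3 - t**2/2.
Then F(4) - F(0) = (1470136/105) - (0) = 1470136/105.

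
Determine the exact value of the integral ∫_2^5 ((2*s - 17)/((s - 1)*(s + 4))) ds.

-11*log(2) + 5*log(3)

Factor the denominator: s**2 + 3*s - 4 = (s + 4)(s - 1).
Partial fractions: (2*s - 17)/((s - 1)*(s + 4)) = 5/(s + 4) - 3/(s - 1).
An antiderivative is F(s) = -3*log(s - 1) + 5*log(s + 4).
Then F(5) - F(2) = (-6*log(2) + 10*log(3)) - (5*log(2) + 5*log(3)) = -11*log(2) + 5*log(3).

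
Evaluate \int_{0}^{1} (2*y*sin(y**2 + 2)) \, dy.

cos(2) - cos(3)

Let u = y**2 + 2, so du = 2*y dy. When y = 0, u = 2; when y = 1, u = 3.
The integral becomes ∫ sin(u) du from 2 to 3, with antiderivative -cos(u).
Back in y: F(y) = -cos(y**2 + 2).
Then F(1) - F(0) = (-cos(3)) - (-cos(2)) = cos(2) - cos(3).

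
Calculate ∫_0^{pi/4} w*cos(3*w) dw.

-1/9 - sqrt(2)/18 + sqrt(2)*pi/24

Integrate by parts once (u = w, dv = cos(3*w) dw).
An antiderivative is F(w) = w*sin(3*w)/3 + cos(3*w)/9.
Then F(pi/4) - F(0) = (sqrt(2)*(-4 + 3*pi)/72) - (1/9) = -1/9 - sqrt(2)/18 + sqrt(2)*pi/24.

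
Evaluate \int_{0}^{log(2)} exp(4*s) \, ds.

Let u = exp(s), so du = exp(s) ds. When s = 0, u = 1; when s = log(2), u = 2.
The integral becomes ∫ u**3 du from 1 to 2, with antiderivative u**4/4.
Back in s: F(s) = exp(4*s)/4.
Then F(log(2)) - F(0) = (4) - (1/4) = 15/4.

15/4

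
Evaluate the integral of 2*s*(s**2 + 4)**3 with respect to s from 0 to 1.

369/4

Let u = s**2 + 4, so du = 2*s ds. When s = 0, u = 4; when s = 1, u = 5.
The integral becomes ∫ u**3 du from 4 to 5, with antiderivative u**4/4.
Back in s: F(s) = (s**2 + 4)**4/4.
Then F(1) - F(0) = (625/4) - (64) = 369/4.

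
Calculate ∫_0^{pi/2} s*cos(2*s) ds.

Integrate by parts once (u = s, dv = cos(2*s) ds).
An antiderivative is F(s) = s*sin(2*s)/2 + cos(2*s)/4.
Then F(pi/2) - F(0) = (-1/4) - (1/4) = -1/2.

-1/2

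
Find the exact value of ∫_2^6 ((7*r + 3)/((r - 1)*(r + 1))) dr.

Factor the denominator: r**2 - 1 = (r + 1)(r - 1).
Partial fractions: (7*r + 3)/((r - 1)*(r + 1)) = 2/(r + 1) + 5/(r - 1).
An antiderivative is F(r) = 5*log(r - 1) + 2*log(r + 1).
Then F(6) - F(2) = (2*log(7) + 5*log(5)) - (log(9)) = -2*log(3) + 2*log(7) + 5*log(5).

-2*log(3) + 2*log(7) + 5*log(5)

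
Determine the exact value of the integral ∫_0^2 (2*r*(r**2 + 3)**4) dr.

Let u = r**2 + 3, so du = 2*r dr. When r = 0, u = 3; when r = 2, u = 7.
The integral becomes ∫ u**4 du from 3 to 7, with antiderivative u**5/5.
Back in r: F(r) = (r**2 + 3)**5/5.
Then F(2) - F(0) = (16807/5) - (243/5) = 16564/5.

16564/5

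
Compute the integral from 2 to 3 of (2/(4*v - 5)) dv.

An antiderivative is F(v) = log(4*v - 5)/2.
Then F(3) - F(2) = (log(7)/2) - (log(3)/2) = -log(3)/2 + log(7)/2.

-log(3)/2 + log(7)/2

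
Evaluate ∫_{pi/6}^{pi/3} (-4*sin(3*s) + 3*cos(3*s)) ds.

-7/3

An antiderivative is F(s) = sin(3*s) + 4*cos(3*s)/3.
Then F(pi/3) - F(pi/6) = (-4/3) - (1) = -7/3.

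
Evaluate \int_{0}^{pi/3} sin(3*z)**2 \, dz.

Use the identity sin^2(3*z) = (1 - cos(6*z))/2.
An antiderivative is F(z) = z/2 - sin(6*z)/12.
Then F(pi/3) - F(0) = (pi/6) - (0) = pi/6.

pi/6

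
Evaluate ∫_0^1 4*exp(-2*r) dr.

2 - 2*exp(-2)

An antiderivative is F(r) = -2*exp(-2*r).
Then F(1) - F(0) = (-2*exp(-2)) - (-2) = 2 - 2*exp(-2).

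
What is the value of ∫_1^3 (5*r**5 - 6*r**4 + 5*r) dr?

By the power rule, an antiderivative is F(r) = 5*r**6/6 - 6*r**5/5 + 5*r**2/2.
Then F(3) - F(1) = (1692/5) - (32/15) = 5044/15.

5044/15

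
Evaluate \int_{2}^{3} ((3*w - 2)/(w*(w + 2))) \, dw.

Factor the denominator: w**2 + 2*w = (w + 2)w.
Partial fractions: (3*w - 2)/(w*(w + 2)) = 4/(w + 2) - 1/w.
An antiderivative is F(w) = -log(w) + 4*log(w + 2).
Then F(3) - F(2) = (-log(3) + 4*log(5)) - (7*log(2)) = -7*log(2) - log(3) + 4*log(5).

-7*log(2) - log(3) + 4*log(5)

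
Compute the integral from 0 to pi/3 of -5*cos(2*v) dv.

An antiderivative is F(v) = -5*sin(2*v)/2.
Then F(pi/3) - F(0) = (-5*sqrt(3)/4) - (0) = -5*sqrt(3)/4.

-5*sqrt(3)/4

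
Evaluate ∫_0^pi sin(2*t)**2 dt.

Use the identity sin^2(2*t) = (1 - cos(4*t))/2.
An antiderivative is F(t) = t/2 - sin(4*t)/8.
Then F(pi) - F(0) = (pi/2) - (0) = pi/2.

pi/2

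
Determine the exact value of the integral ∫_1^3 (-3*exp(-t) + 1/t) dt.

-3*exp(-1) + 3*exp(-3) + log(3)

An antiderivative is F(t) = log(t) + 3*exp(-t).
Then F(3) - F(1) = (3*exp(-3) + log(3)) - (3*exp(-1)) = -3*exp(-1) + 3*exp(-3) + log(3).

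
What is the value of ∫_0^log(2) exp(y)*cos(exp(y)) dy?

-sin(1) + sin(2)

Let u = exp(y), so du = exp(y) dy. When y = 0, u = 1; when y = log(2), u = 2.
The integral becomes ∫ cos(u) du from 1 to 2, with antiderivative sin(u).
Back in y: F(y) = sin(exp(y)).
Then F(log(2)) - F(0) = (sin(2)) - (sin(1)) = -sin(1) + sin(2).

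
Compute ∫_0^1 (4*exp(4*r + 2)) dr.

-exp(2) + exp(6)

Let u = 4*r + 2, so du = 4 dr. When r = 0, u = 2; when r = 1, u = 6.
The integral becomes ∫ exp(u) du from 2 to 6, with antiderivative exp(u).
Back in r: F(r) = exp(4*r + 2).
Then F(1) - F(0) = (exp(6)) - (exp(2)) = -exp(2) + exp(6).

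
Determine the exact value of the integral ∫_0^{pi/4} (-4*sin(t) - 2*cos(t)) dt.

-4 + sqrt(2)

An antiderivative is F(t) = -2*sin(t) + 4*cos(t).
Then F(pi/4) - F(0) = (sqrt(2)) - (4) = -4 + sqrt(2).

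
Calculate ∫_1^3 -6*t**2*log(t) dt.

52/3 - 54*log(3)

Integrate by parts once (u = ln t, dv = -6*t**2 dt).
An antiderivative is F(t) = -2*t**3*(3*log(t) - 1)/3.
Then F(3) - F(1) = (18 - 54*log(3)) - (2/3) = 52/3 - 54*log(3).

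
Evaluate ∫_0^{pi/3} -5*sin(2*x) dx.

-15/4

An antiderivative is F(x) = 5*cos(2*x)/2.
Then F(pi/3) - F(0) = (-5/4) - (5/2) = -15/4.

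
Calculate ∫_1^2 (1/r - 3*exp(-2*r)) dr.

An antiderivative is F(r) = log(r) + 3*exp(-2*r)/2.
Then F(2) - F(1) = (3*exp(-4)/2 + log(2)) - (3*exp(-2)/2) = -3*exp(-2)/2 + 3*exp(-4)/2 + log(2).

-3*exp(-2)/2 + 3*exp(-4)/2 + log(2)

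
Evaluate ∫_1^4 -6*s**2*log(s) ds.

42 - 256*log(2)

Integrate by parts once (u = ln s, dv = -6*s**2 ds).
An antiderivative is F(s) = -2*s**3*(3*log(s) - 1)/3.
Then F(4) - F(1) = (128/3 - 256*log(2)) - (2/3) = 42 - 256*log(2).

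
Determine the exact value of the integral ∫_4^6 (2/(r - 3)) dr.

An antiderivative is F(r) = 2*log(r - 3).
Then F(6) - F(4) = (log(9)) - (0) = log(9).

log(9)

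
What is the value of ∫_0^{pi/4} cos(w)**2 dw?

Use the identity cos^2(w) = (1 + cos(2*w))/2.
An antiderivative is F(w) = w/2 + sin(2*w)/4.
Then F(pi/4) - F(0) = (1/4 + pi/8) - (0) = 1/4 + pi/8.

1/4 + pi/8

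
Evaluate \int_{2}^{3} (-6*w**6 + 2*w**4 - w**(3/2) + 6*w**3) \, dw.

By the power rule, an antiderivative is F(w) = -6*w**7/7 - 2*w**(5/2)/5 + 2*w**5/5 + 3*w**4/2.
Then F(3) - F(2) = (-115911/70 - 18*sqrt(3)/5) - (-2552/35 - 8*sqrt(2)/5) = -110807/70 - 18*sqrt(3)/5 + 8*sqrt(2)/5.

-110807/70 - 18*sqrt(3)/5 + 8*sqrt(2)/5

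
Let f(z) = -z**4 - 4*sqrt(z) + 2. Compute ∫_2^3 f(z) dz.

By the power rule, an antiderivative is F(z) = -z**5/5 - 8*z**(3/2)/3 + 2*z.
Then F(3) - F(2) = (-213/5 - 8*sqrt(3)) - (-16*sqrt(2)/3 - 12/5) = -201/5 - 8*sqrt(3) + 16*sqrt(2)/3.

-201/5 - 8*sqrt(3) + 16*sqrt(2)/3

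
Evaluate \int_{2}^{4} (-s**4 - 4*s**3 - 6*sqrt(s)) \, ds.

By the power rule, an antiderivative is F(s) = -s**5/5 - s**4 - 4*s**(3/2).
Then F(4) - F(2) = (-2464/5) - (-112/5 - 8*sqrt(2)) = -2352/5 + 8*sqrt(2).

-2352/5 + 8*sqrt(2)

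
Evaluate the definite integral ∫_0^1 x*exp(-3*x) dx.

(-4 + exp(3))*exp(-3)/9

Integrate by parts once (u = x, dv = exp(-3*x) dx).
An antiderivative is F(x) = (-3*x - 1)*exp(-3*x)/9.
Then F(1) - F(0) = (-4*exp(-3)/9) - (-1/9) = (-4 + exp(3))*exp(-3)/9.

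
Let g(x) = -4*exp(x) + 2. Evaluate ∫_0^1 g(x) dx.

6 - 4*E

An antiderivative is F(x) = 2*x - 4*exp(x).
Then F(1) - F(0) = (2 - 4*E) - (-4) = 6 - 4*E.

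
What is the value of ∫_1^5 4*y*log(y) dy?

-24 + 50*log(5)

Integrate by parts once (u = ln y, dv = 4*y dy).
An antiderivative is F(y) = y**2*(2*log(y) - 1).
Then F(5) - F(1) = (-25 + 50*log(5)) - (-1) = -24 + 50*log(5).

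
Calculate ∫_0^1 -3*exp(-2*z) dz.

An antiderivative is F(z) = 3*exp(-2*z)/2.
Then F(1) - F(0) = (3*exp(-2)/2) - (3/2) = -3/2 + 3*exp(-2)/2.

-3/2 + 3*exp(-2)/2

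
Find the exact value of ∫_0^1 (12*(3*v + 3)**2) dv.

252

Let u = 3*v + 3, so du = 3 dv. When v = 0, u = 3; when v = 1, u = 6.
The integral becomes 4·∫ u**2 du from 3 to 6, with antiderivative 4*u**3/3.
Back in v: F(v) = 4*(3*v + 3)**3/3.
Then F(1) - F(0) = (288) - (36) = 252.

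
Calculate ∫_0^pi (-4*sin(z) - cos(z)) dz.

-8

An antiderivative is F(z) = -sin(z) + 4*cos(z).
Then F(pi) - F(0) = (-4) - (4) = -8.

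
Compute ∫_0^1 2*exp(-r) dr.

An antiderivative is F(r) = -2*exp(-r).
Then F(1) - F(0) = (-2*exp(-1)) - (-2) = 2 - 2*exp(-1).

2 - 2*exp(-1)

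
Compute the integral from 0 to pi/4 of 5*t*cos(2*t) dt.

Integrate by parts once (u = t, dv = 5*cos(2*t) dt).
An antiderivative is F(t) = 5*t*sin(2*t)/2 + 5*cos(2*t)/4.
Then F(pi/4) - F(0) = (5*pi/8) - (5/4) = -5/4 + 5*pi/8.

-5/4 + 5*pi/8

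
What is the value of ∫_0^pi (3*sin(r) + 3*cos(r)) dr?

6

An antiderivative is F(r) = 3*sin(r) - 3*cos(r).
Then F(pi) - F(0) = (3) - (-3) = 6.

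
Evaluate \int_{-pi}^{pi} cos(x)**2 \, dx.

Use the identity cos^2(x) = (1 + cos(2*x))/2.
An antiderivative is F(x) = x/2 + sin(2*x)/4.
Then F(pi) - F(-pi) = (pi/2) - (-pi/2) = pi.

pi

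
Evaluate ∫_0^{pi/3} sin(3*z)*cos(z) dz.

9/16

Use the identity sin(3*z)cos(z) = [sin(4*z) + sin(2*z)]/2.
An antiderivative is F(z) = -cos(2*z)/4 - cos(4*z)/8.
Then F(pi/3) - F(0) = (3/16) - (-3/8) = 9/16.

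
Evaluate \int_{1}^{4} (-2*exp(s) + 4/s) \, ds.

An antiderivative is F(s) = -2*exp(s) + 4*log(s).
Then F(4) - F(1) = (-2*exp(4) + 8*log(2)) - (-2*exp(1)) = -2*exp(4) + 2*exp(1) + 8*log(2).

-2*exp(4) + 2*exp(1) + 8*log(2)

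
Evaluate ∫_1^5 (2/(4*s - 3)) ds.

log(17)/2

An antiderivative is F(s) = log(4*s - 3)/2.
Then F(5) - F(1) = (log(17)/2) - (0) = log(17)/2.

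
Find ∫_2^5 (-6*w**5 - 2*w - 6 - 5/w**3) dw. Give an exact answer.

-624021/40

By the power rule, an antiderivative is F(w) = -w**6 - w**2 - 6*w + 5/(2*w**2).
Then F(5) - F(2) = (-156799/10) - (-635/8) = -624021/40.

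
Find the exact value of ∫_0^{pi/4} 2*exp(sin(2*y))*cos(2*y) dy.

-1 + E

Let u = sin(2*y), so du = 2*cos(2*y) dy. When y = 0, u = 0; when y = pi/4, u = 1.
The integral becomes ∫ exp(u) du from 0 to 1, with antiderivative exp(u).
Back in y: F(y) = exp(sin(2*y)).
Then F(pi/4) - F(0) = (E) - (1) = -1 + E.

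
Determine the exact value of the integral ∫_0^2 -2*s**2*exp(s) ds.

4 - 4*exp(2)

Integrate by parts twice (u = s^2, dv = -2*exp(s) ds).
An antiderivative is F(s) = (-2*s**2 + 4*s - 4)*exp(s).
Then F(2) - F(0) = (-4*exp(2)) - (-4) = 4 - 4*exp(2).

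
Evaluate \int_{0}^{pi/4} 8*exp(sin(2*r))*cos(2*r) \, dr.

Let u = sin(2*r), so du = 2*cos(2*r) dr. When r = 0, u = 0; when r = pi/4, u = 1.
The integral becomes 4·∫ exp(u) du from 0 to 1, with antiderivative 4*exp(u).
Back in r: F(r) = 4*exp(sin(2*r)).
Then F(pi/4) - F(0) = (4*E) - (4) = -4 + 4*E.

-4 + 4*E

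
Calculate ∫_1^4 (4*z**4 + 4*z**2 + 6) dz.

4602/5

By the power rule, an antiderivative is F(z) = 4*z**5/5 + 4*z**3/3 + 6*z.
Then F(4) - F(1) = (13928/15) - (122/15) = 4602/5.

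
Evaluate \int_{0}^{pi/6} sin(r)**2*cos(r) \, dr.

Let u = sin(r), so du = cos(r) dr. When r = 0, u = 0; when r = pi/6, u = 1/2.
The integral becomes ∫ u**2 du from 0 to 1/2, with antiderivative u**3/3.
Back in r: F(r) = sin(r)**3/3.
Then F(pi/6) - F(0) = (1/24) - (0) = 1/24.

1/24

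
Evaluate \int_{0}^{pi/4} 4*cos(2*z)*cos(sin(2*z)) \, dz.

2*sin(1)

Let u = sin(2*z), so du = 2*cos(2*z) dz. When z = 0, u = 0; when z = pi/4, u = 1.
The integral becomes 2·∫ cos(u) du from 0 to 1, with antiderivative 2*sin(u).
Back in z: F(z) = 2*sin(sin(2*z)).
Then F(pi/4) - F(0) = (2*sin(1)) - (0) = 2*sin(1).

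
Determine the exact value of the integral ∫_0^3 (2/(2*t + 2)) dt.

log(4)

Let u = 2*t + 2, so du = 2 dt. When t = 0, u = 2; when t = 3, u = 8.
The integral becomes ∫ 1/u du from 2 to 8, with antiderivative log(u).
Back in t: F(t) = log(2*t + 2).
Then F(3) - F(0) = (log(8)) - (log(2)) = log(4).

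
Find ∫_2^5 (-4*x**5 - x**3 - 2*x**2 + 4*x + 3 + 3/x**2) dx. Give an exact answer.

By the power rule, an antiderivative is F(x) = -2*x**6/3 - x**4/4 - 2*x**3/3 + 2*x**2 + 3*x - 3/x.
Then F(5) - F(2) = (-211837/20) - (-79/2) = -211047/20.

-211047/20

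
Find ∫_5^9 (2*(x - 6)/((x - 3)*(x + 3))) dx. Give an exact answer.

log(9/8)

Factor the denominator: x**2 - 9 = (x + 3)(x - 3).
Partial fractions: 2*(x - 6)/((x - 3)*(x + 3)) = 3/(x + 3) - 1/(x - 3).
An antiderivative is F(x) = -log(x - 3) + 3*log(x + 3).
Then F(9) - F(5) = (2*log(3) + 5*log(2)) - (8*log(2)) = log(9/8).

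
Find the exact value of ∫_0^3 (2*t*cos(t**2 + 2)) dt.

sin(11) - sin(2)

Let u = t**2 + 2, so du = 2*t dt. When t = 0, u = 2; when t = 3, u = 11.
The integral becomes ∫ cos(u) du from 2 to 11, with antiderivative sin(u).
Back in t: F(t) = sin(t**2 + 2).
Then F(3) - F(0) = (sin(11)) - (sin(2)) = sin(11) - sin(2).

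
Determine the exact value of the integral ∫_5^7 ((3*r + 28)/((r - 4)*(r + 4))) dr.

Factor the denominator: r**2 - 16 = (r + 4)(r - 4).
Partial fractions: (3*r + 28)/((r - 4)*(r + 4)) = -2/(r + 4) + 5/(r - 4).
An antiderivative is F(r) = 5*log(r - 4) - 2*log(r + 4).
Then F(7) - F(5) = (-2*log(11) + 5*log(3)) - (-log(81)) = -2*log(11) + 9*log(3).

-2*log(11) + 9*log(3)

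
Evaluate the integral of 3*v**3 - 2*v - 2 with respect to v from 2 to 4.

By the power rule, an antiderivative is F(v) = 3*v**4/4 - v**2 - 2*v.
Then F(4) - F(2) = (168) - (4) = 164.

164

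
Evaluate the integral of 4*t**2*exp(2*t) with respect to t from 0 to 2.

Integrate by parts twice (u = t^2, dv = 4*exp(2*t) dt).
An antiderivative is F(t) = (2*t**2 - 2*t + 1)*exp(2*t).
Then F(2) - F(0) = (5*exp(4)) - (1) = -1 + 5*exp(4).

-1 + 5*exp(4)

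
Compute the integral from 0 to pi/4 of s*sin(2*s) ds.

1/4

Integrate by parts once (u = s, dv = sin(2*s) ds).
An antiderivative is F(s) = -s*cos(2*s)/2 + sin(2*s)/4.
Then F(pi/4) - F(0) = (1/4) - (0) = 1/4.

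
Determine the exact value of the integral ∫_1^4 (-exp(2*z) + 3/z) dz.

An antiderivative is F(z) = -exp(2*z)/2 + 3*log(z).
Then F(4) - F(1) = (-exp(8)/2 + log(64)) - (-exp(2)/2) = -exp(8)/2 + exp(2)/2 + log(64).

-exp(8)/2 + exp(2)/2 + log(64)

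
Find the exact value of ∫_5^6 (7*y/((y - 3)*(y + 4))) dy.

-5*log(3) + log(2) + 4*log(5)

Factor the denominator: y**2 + y - 12 = (y + 4)(y - 3).
Partial fractions: 7*y/((y - 3)*(y + 4)) = 4/(y + 4) + 3/(y - 3).
An antiderivative is F(y) = 3*log(y - 3) + 4*log(y + 4).
Then F(6) - F(5) = (4*log(2) + 3*log(3) + 4*log(5)) - (3*log(2) + 8*log(3)) = -5*log(3) + log(2) + 4*log(5).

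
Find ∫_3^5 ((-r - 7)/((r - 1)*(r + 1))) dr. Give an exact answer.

-7*log(2) + 3*log(3)

Factor the denominator: r**2 - 1 = (r + 1)(r - 1).
Partial fractions: (-r - 7)/((r - 1)*(r + 1)) = 3/(r + 1) - 4/(r - 1).
An antiderivative is F(r) = -4*log(r - 1) + 3*log(r + 1).
Then F(5) - F(3) = (log(27/32)) - (log(4)) = -7*log(2) + 3*log(3).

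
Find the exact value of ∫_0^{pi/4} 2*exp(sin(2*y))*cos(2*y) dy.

-1 + E

Let u = sin(2*y), so du = 2*cos(2*y) dy. When y = 0, u = 0; when y = pi/4, u = 1.
The integral becomes ∫ exp(u) du from 0 to 1, with antiderivative exp(u).
Back in y: F(y) = exp(sin(2*y)).
Then F(pi/4) - F(0) = (E) - (1) = -1 + E.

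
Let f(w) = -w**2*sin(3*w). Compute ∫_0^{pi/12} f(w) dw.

-sqrt(2)/27 - sqrt(2)*pi/108 + sqrt(2)*pi**2/864 + 2/27

Integrate by parts twice (u = w^2, dv = -sin(3*w) dw).
An antiderivative is F(w) = w**2*cos(3*w)/3 - 2*w*sin(3*w)/9 - 2*cos(3*w)/27.
Then F(pi/12) - F(0) = (sqrt(2)*(-32 - 8*pi + pi**2)/864) - (-2/27) = -sqrt(2)/27 - sqrt(2)*pi/108 + sqrt(2)*pi**2/864 + 2/27.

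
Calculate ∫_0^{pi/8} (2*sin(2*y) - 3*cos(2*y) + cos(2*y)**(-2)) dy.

3/2 - 5*sqrt(2)/4

An antiderivative is F(y) = -3*sin(2*y)/2 - cos(2*y) + tan(2*y)/2.
Then F(pi/8) - F(0) = (1/2 - 5*sqrt(2)/4) - (-1) = 3/2 - 5*sqrt(2)/4.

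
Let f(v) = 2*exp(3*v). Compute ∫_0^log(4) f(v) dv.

42

Let u = exp(v), so du = exp(v) dv. When v = 0, u = 1; when v = log(4), u = 4.
The integral becomes 2·∫ u**2 du from 1 to 4, with antiderivative 2*u**3/3.
Back in v: F(v) = 2*exp(3*v)/3.
Then F(log(4)) - F(0) = (128/3) - (2/3) = 42.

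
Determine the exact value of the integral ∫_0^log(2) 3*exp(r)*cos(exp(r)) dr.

Let u = exp(r), so du = exp(r) dr. When r = 0, u = 1; when r = log(2), u = 2.
The integral becomes 3·∫ cos(u) du from 1 to 2, with antiderivative 3*sin(u).
Back in r: F(r) = 3*sin(exp(r)).
Then F(log(2)) - F(0) = (3*sin(2)) - (3*sin(1)) = -3*sin(1) + 3*sin(2).

-3*sin(1) + 3*sin(2)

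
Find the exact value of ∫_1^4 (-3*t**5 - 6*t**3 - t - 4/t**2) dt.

-4881/2

By the power rule, an antiderivative is F(t) = -t**6/2 - 3*t**4/2 - t**2/2 + 4/t.
Then F(4) - F(1) = (-2439) - (3/2) = -4881/2.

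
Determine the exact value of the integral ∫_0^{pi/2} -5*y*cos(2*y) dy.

5/2

Integrate by parts once (u = y, dv = -5*cos(2*y) dy).
An antiderivative is F(y) = -5*y*sin(2*y)/2 - 5*cos(2*y)/4.
Then F(pi/2) - F(0) = (5/4) - (-5/4) = 5/2.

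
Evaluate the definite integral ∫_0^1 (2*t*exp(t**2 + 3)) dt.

-exp(3) + exp(4)

Let u = t**2 + 3, so du = 2*t dt. When t = 0, u = 3; when t = 1, u = 4.
The integral becomes ∫ exp(u) du from 3 to 4, with antiderivative exp(u).
Back in t: F(t) = exp(t**2 + 3).
Then F(1) - F(0) = (exp(4)) - (exp(3)) = -exp(3) + exp(4).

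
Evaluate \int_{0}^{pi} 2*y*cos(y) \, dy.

-4

Integrate by parts once (u = y, dv = 2*cos(y) dy).
An antiderivative is F(y) = 2*y*sin(y) + 2*cos(y).
Then F(pi) - F(0) = (-2) - (2) = -4.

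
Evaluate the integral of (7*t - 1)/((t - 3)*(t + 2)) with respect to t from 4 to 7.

Factor the denominator: t**2 - t - 6 = (t + 2)(t - 3).
Partial fractions: (7*t - 1)/((t - 3)*(t + 2)) = 3/(t + 2) + 4/(t - 3).
An antiderivative is F(t) = 4*log(t - 3) + 3*log(t + 2).
Then F(7) - F(4) = (8*log(2) + 6*log(3)) - (3*log(2) + 3*log(3)) = 3*log(3) + 5*log(2).

3*log(3) + 5*log(2)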